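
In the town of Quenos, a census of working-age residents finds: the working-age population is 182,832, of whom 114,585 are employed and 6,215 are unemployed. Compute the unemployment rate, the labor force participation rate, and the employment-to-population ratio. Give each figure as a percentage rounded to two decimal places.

Unemployment rate ≈ 5.14%; labor force participation rate ≈ 66.07%; employment-population ratio ≈ 62.67%.

Labor force = employed + unemployed = 114,585 + 6,215 = 120,800.
Unemployment rate = 6,215 / 120,800 = 5.14%.
Labor force participation rate = 120,800 / 182,832 = 66.07%.
Employment-population ratio = 114,585 / 182,832 = 62.67%.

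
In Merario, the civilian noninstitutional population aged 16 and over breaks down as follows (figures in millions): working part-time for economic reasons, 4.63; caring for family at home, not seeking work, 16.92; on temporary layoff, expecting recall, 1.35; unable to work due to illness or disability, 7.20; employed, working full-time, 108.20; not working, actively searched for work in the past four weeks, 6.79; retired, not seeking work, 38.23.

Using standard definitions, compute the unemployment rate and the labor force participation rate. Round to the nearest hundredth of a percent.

Unemployment rate ≈ 6.73%; labor force participation rate ≈ 65.99%.

Employed = 4.63 + 108.20 = 112.83 million (anyone who worked, including part-time for economic reasons, counts as employed).
Unemployed = 1.35 + 6.79 = 8.14 million (jobless and actively searching, or on temporary layoff).
Labor force = 112.83 + 8.14 = 120.97 million.
Not in labor force = 16.92 + 7.20 + 38.23 = 62.35 million (those not working and not actively searching are outside the labor force).
Civilian working-age population = 120.97 + 62.35 = 183.32 million.
Unemployment rate = 8.14 / 120.97 = 6.73%.
Labor force participation rate = 120.97 / 183.32 = 65.99%.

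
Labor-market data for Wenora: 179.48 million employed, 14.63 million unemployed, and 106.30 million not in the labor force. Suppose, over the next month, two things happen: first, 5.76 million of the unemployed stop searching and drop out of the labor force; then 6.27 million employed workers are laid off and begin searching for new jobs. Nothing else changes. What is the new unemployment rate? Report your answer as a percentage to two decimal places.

Initially, labor force = 179.48 + 14.63 = 194.11 million, so u = 14.63/194.11 = 7.54%.
After the first change, unemployed and labor force both fall by 5.76 → E = 179.48, U = 8.87, labor force = 188.35 million.
After the second change, employed falls and unemployed rises by 6.27; labor force unchanged → E = 173.21, U = 15.14, labor force = 188.35 million.
New unemployment rate = 15.14 / 188.35 = 8.04%.

New unemployment rate ≈ 8.04%.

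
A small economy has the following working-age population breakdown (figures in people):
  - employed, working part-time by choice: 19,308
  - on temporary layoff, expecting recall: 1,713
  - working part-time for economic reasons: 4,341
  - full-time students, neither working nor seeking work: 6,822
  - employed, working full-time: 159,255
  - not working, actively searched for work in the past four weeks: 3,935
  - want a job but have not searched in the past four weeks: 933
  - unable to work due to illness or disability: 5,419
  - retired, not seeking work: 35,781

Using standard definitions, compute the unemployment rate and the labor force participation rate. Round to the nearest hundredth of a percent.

Employed = 19,308 + 4,341 + 159,255 = 182,904 (anyone who worked, including part-time for economic reasons, counts as employed).
Unemployed = 1,713 + 3,935 = 5,648 (jobless and actively searching, or on temporary layoff).
Labor force = 182,904 + 5,648 = 188,552.
Not in labor force = 6,822 + 933 + 5,419 + 35,781 = 48,955 (those not working and not actively searching are outside the labor force — including those who want a job but have given up searching).
Civilian working-age population = 188,552 + 48,955 = 237,507.
Unemployment rate = 5,648 / 188,552 = 3.00%.
Labor force participation rate = 188,552 / 237,507 = 79.39%.

Unemployment rate ≈ 3.00%; labor force participation rate ≈ 79.39%.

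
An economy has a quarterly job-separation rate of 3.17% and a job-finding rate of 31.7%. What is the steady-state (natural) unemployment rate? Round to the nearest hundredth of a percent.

At steady state the flows balance: s·E = f·U, so U/(E+U) = s/(s+f).
u* = 3.17 / (3.17 + 31.7) = 3.17 / 34.87 = 9.09%.

Steady-state unemployment rate ≈ 9.09%.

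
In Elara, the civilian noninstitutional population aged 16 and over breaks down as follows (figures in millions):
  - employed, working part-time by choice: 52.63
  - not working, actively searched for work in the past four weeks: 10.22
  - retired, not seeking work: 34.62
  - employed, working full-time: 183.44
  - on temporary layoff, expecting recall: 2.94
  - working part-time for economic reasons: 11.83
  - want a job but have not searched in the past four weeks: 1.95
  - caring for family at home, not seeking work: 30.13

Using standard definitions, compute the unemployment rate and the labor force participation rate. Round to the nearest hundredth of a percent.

Unemployment rate ≈ 5.04%; labor force participation rate ≈ 79.65%.

Employed = 52.63 + 183.44 + 11.83 = 247.90 million (anyone who worked, including part-time for economic reasons, counts as employed).
Unemployed = 10.22 + 2.94 = 13.16 million (jobless and actively searching, or on temporary layoff).
Labor force = 247.90 + 13.16 = 261.06 million.
Not in labor force = 34.62 + 1.95 + 30.13 = 66.70 million (those not working and not actively searching are outside the labor force — including those who want a job but have given up searching).
Civilian working-age population = 261.06 + 66.70 = 327.76 million.
Unemployment rate = 13.16 / 261.06 = 5.04%.
Labor force participation rate = 261.06 / 327.76 = 79.65%.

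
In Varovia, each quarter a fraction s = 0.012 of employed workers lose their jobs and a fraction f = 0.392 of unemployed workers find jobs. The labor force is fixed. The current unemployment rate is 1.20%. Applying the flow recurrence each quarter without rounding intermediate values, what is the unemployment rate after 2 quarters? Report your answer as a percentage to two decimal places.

Unemployment rate after two quarters ≈ 2.34%.

With a fixed labor force, u_{t+1} = u_t + s·(1−u_t) − f·u_t = u_t·(1−s−f) + s.
Here 1−s−f = 0.596 and s = 0.012.
u_1 = 0.012000 × 0.596 + 0.012 = 0.019152.
u_2 = 0.019152 × 0.596 + 0.012 = 0.023415.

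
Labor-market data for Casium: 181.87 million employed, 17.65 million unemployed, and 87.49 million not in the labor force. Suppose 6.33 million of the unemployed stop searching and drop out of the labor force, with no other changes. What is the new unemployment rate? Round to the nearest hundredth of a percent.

Initially, labor force = 181.87 + 17.65 = 199.52 million, so u = 17.65/199.52 = 8.85%.
After the change, unemployed and labor force both fall by 6.33 → E = 181.87, U = 11.32, labor force = 193.19 million.
New unemployment rate = 11.32 / 193.19 = 5.86%.

New unemployment rate ≈ 5.86%.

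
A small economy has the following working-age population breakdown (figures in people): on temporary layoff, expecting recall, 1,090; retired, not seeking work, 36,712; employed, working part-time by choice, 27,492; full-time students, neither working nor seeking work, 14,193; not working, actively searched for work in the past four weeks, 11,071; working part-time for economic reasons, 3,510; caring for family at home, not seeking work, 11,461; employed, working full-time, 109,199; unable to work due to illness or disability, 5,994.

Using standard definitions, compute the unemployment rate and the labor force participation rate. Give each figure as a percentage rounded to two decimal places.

Employed = 27,492 + 3,510 + 109,199 = 140,201 (anyone who worked, including part-time for economic reasons, counts as employed).
Unemployed = 1,090 + 11,071 = 12,161 (jobless and actively searching, or on temporary layoff).
Labor force = 140,201 + 12,161 = 152,362.
Not in labor force = 36,712 + 14,193 + 11,461 + 5,994 = 68,360 (those not working and not actively searching are outside the labor force).
Civilian working-age population = 152,362 + 68,360 = 220,722.
Unemployment rate = 12,161 / 152,362 = 7.98%.
Labor force participation rate = 152,362 / 220,722 = 69.03%.

Unemployment rate ≈ 7.98%; labor force participation rate ≈ 69.03%.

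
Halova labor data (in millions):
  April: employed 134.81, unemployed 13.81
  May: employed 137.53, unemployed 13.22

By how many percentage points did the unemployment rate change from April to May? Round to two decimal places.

April: labor force = 134.81 + 13.81 = 148.62; u = 13.81/148.62 = 9.29%.
May: labor force = 137.53 + 13.22 = 150.75; u = 13.22/150.75 = 8.77%.
Change = 8.77% − 9.29% = −0.52 pp.

The unemployment rate changed by −0.52 percentage points.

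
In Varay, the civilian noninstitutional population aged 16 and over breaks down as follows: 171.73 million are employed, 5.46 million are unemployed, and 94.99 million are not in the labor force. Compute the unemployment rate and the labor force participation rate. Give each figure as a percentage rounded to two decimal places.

Unemployment rate ≈ 3.08%; labor force participation rate ≈ 65.10%.

Labor force = employed + unemployed = 171.73 + 5.46 = 177.19 million.
Working-age population = 177.19 + 94.99 = 272.18 million.
Unemployment rate = 5.46 / 177.19 = 3.08%.
Labor force participation rate = 177.19 / 272.18 = 65.10%.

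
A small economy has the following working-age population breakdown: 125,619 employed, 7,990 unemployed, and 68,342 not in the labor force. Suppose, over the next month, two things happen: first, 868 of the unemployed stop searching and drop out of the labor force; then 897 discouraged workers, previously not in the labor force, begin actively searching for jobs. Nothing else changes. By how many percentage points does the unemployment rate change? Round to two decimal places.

The unemployment rate changes by +0.02 percentage points.

Initially, labor force = 125,619 + 7,990 = 133,609, so u = 7,990/133,609 = 5.98%.
After the first change, unemployed and labor force both fall by 868 → E = 125,619, U = 7,122, labor force = 132,741.
After the second change, unemployed and labor force both rise by 897 → E = 125,619, U = 8,019, labor force = 133,638.
New unemployment rate = 8,019 / 133,638 = 6.00%.
Change = 6.00% − 5.98% = +0.02 percentage points.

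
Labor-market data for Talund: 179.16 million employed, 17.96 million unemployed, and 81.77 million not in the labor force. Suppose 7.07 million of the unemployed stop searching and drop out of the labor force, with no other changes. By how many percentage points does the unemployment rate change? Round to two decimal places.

The unemployment rate changes by −3.38 percentage points.

Initially, labor force = 179.16 + 17.96 = 197.12 million, so u = 17.96/197.12 = 9.11%.
After the change, unemployed and labor force both fall by 7.07 → E = 179.16, U = 10.89, labor force = 190.05 million.
New unemployment rate = 10.89 / 190.05 = 5.73%.
Change = 5.73% − 9.11% = −3.38 percentage points.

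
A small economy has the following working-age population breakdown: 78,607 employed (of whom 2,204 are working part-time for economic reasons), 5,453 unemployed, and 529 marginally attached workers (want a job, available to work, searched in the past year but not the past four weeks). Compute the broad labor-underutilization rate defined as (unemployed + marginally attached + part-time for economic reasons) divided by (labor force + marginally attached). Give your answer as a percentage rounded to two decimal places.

Labor force = 78,607 + 5,453 = 84,060.
Numerator = 5,453 + 529 + 2,204 = 8,186.
Denominator = 84,060 + 529 = 84,589.
Broad rate = 8,186 / 84,589 = 9.68%.

Broad underutilization rate ≈ 9.68%.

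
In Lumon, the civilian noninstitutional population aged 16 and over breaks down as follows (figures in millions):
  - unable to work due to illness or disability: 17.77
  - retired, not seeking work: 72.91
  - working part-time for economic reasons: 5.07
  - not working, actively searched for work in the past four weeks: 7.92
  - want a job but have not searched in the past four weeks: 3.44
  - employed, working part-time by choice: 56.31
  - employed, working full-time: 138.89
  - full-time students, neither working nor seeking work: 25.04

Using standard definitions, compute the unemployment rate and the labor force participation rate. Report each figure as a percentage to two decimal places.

Unemployment rate ≈ 3.80%; labor force participation rate ≈ 63.60%.

Employed = 5.07 + 56.31 + 138.89 = 200.27 million (anyone who worked, including part-time for economic reasons, counts as employed).
Unemployed = 7.92 million.
Labor force = 200.27 + 7.92 = 208.19 million.
Not in labor force = 17.77 + 72.91 + 3.44 + 25.04 = 119.16 million (those not working and not actively searching are outside the labor force — including those who want a job but have given up searching).
Civilian working-age population = 208.19 + 119.16 = 327.35 million.
Unemployment rate = 7.92 / 208.19 = 3.80%.
Labor force participation rate = 208.19 / 327.35 = 63.60%.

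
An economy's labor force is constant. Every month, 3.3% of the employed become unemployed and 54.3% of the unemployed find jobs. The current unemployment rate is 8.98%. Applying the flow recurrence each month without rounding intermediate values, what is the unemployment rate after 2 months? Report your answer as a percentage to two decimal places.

Unemployment rate after two months ≈ 6.31%.

With a fixed labor force, u_{t+1} = u_t + s·(1−u_t) − f·u_t = u_t·(1−s−f) + s.
Here 1−s−f = 0.424 and s = 0.033.
u_1 = 0.089800 × 0.424 + 0.033 = 0.071075.
u_2 = 0.071075 × 0.424 + 0.033 = 0.063136.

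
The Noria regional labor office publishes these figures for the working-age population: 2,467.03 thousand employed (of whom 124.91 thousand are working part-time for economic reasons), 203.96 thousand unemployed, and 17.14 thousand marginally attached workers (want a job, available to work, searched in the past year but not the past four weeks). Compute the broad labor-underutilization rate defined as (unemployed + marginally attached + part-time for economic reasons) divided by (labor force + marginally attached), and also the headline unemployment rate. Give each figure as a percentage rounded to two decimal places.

Broad underutilization rate ≈ 12.87%; headline unemployment rate ≈ 7.64%.

Labor force = 2,467.03 + 203.96 = 2,670.99 thousand.
Numerator = 203.96 + 17.14 + 124.91 = 346.01 thousand.
Denominator = 2,670.99 + 17.14 = 2,688.13 thousand.
Broad rate = 346.01 / 2,688.13 = 12.87%.
Headline unemployment rate = 203.96 / 2,670.99 = 7.64%.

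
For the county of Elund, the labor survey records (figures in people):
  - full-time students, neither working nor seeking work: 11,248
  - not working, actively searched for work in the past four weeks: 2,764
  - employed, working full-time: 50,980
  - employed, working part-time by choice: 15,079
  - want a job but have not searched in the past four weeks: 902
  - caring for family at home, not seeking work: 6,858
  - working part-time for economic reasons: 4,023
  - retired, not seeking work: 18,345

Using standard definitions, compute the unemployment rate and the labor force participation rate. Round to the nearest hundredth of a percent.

Unemployment rate ≈ 3.79%; labor force participation rate ≈ 66.10%.

Employed = 50,980 + 15,079 + 4,023 = 70,082 (anyone who worked, including part-time for economic reasons, counts as employed).
Unemployed = 2,764.
Labor force = 70,082 + 2,764 = 72,846.
Not in labor force = 11,248 + 902 + 6,858 + 18,345 = 37,353 (those not working and not actively searching are outside the labor force — including those who want a job but have given up searching).
Civilian working-age population = 72,846 + 37,353 = 110,199.
Unemployment rate = 2,764 / 72,846 = 3.79%.
Labor force participation rate = 72,846 / 110,199 = 66.10%.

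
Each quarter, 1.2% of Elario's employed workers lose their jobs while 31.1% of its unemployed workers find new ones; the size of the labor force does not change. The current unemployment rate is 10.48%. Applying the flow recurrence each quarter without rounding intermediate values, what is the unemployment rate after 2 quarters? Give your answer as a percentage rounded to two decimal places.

Unemployment rate after two quarters ≈ 6.82%.

With a fixed labor force, u_{t+1} = u_t + s·(1−u_t) − f·u_t = u_t·(1−s−f) + s.
Here 1−s−f = 0.677 and s = 0.012.
u_1 = 0.104800 × 0.677 + 0.012 = 0.082950.
u_2 = 0.082950 × 0.677 + 0.012 = 0.068157.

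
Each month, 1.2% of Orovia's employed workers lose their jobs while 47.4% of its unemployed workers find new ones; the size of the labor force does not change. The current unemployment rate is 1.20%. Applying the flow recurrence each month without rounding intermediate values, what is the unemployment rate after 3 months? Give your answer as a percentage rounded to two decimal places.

With a fixed labor force, u_{t+1} = u_t + s·(1−u_t) − f·u_t = u_t·(1−s−f) + s.
Here 1−s−f = 0.514 and s = 0.012.
u_1 = 0.012000 × 0.514 + 0.012 = 0.018168.
u_2 = 0.018168 × 0.514 + 0.012 = 0.021338.
u_3 = 0.021338 × 0.514 + 0.012 = 0.022968.

Unemployment rate after three months ≈ 2.30%.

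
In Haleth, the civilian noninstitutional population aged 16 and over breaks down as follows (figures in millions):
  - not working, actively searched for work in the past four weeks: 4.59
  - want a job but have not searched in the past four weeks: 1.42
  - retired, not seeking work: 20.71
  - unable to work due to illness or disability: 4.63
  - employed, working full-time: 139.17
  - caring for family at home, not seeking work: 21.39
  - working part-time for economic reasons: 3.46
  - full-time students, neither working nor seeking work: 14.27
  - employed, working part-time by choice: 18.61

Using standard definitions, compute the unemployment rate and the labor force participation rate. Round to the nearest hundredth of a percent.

Unemployment rate ≈ 2.77%; labor force participation rate ≈ 72.65%.

Employed = 139.17 + 3.46 + 18.61 = 161.24 million (anyone who worked, including part-time for economic reasons, counts as employed).
Unemployed = 4.59 million.
Labor force = 161.24 + 4.59 = 165.83 million.
Not in labor force = 1.42 + 20.71 + 4.63 + 21.39 + 14.27 = 62.42 million (those not working and not actively searching are outside the labor force — including those who want a job but have given up searching).
Civilian working-age population = 165.83 + 62.42 = 228.25 million.
Unemployment rate = 4.59 / 165.83 = 2.77%.
Labor force participation rate = 165.83 / 228.25 = 72.65%.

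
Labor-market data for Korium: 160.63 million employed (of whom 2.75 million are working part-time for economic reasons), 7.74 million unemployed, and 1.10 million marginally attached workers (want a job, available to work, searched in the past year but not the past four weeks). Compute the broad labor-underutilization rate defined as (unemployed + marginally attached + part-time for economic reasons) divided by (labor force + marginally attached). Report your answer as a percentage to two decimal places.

Broad underutilization rate ≈ 6.84%.

Labor force = 160.63 + 7.74 = 168.37 million.
Numerator = 7.74 + 1.10 + 2.75 = 11.59 million.
Denominator = 168.37 + 1.10 = 169.47 million.
Broad rate = 11.59 / 169.47 = 6.84%.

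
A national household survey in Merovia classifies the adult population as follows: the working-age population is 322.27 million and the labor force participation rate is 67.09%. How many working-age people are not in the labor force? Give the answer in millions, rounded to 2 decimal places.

About 106.06 million are not in the labor force.

Share not in the labor force = 1 − 0.6709 = 0.3291.
Not in labor force = 0.3291 × 322.27 ≈ 106.06 million.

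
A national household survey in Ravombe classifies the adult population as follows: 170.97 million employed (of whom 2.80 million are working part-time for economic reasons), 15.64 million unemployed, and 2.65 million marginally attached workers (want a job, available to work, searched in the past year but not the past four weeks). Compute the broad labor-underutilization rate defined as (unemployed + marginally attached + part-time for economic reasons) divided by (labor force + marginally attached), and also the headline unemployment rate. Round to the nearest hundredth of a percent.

Labor force = 170.97 + 15.64 = 186.61 million.
Numerator = 15.64 + 2.65 + 2.80 = 21.09 million.
Denominator = 186.61 + 2.65 = 189.26 million.
Broad rate = 21.09 / 189.26 = 11.14%.
Headline unemployment rate = 15.64 / 186.61 = 8.38%.

Broad underutilization rate ≈ 11.14%; headline unemployment rate ≈ 8.38%.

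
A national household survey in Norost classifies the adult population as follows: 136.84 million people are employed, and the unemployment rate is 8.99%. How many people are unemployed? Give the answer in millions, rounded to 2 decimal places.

Let U be the number unemployed. The labor force is E + U, and U/(E+U) = 0.0899.
So U = 0.0899 × 136.84 / (1 − 0.0899) = 12.3019 / 0.9101 ≈ 13.52 million.

About 13.52 million are unemployed.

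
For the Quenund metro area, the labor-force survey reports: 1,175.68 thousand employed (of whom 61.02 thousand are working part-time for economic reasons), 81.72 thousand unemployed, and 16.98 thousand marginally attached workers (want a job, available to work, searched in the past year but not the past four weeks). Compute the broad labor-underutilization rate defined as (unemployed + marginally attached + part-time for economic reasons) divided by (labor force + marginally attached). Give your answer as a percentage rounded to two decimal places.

Labor force = 1,175.68 + 81.72 = 1,257.40 thousand.
Numerator = 81.72 + 16.98 + 61.02 = 159.72 thousand.
Denominator = 1,257.40 + 16.98 = 1,274.38 thousand.
Broad rate = 159.72 / 1,274.38 = 12.53%.

Broad underutilization rate ≈ 12.53%.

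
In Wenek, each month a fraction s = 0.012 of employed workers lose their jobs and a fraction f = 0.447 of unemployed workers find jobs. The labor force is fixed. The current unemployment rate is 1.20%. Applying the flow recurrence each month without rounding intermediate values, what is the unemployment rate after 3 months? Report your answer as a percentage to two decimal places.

With a fixed labor force, u_{t+1} = u_t + s·(1−u_t) − f·u_t = u_t·(1−s−f) + s.
Here 1−s−f = 0.541 and s = 0.012.
u_1 = 0.012000 × 0.541 + 0.012 = 0.018492.
u_2 = 0.018492 × 0.541 + 0.012 = 0.022004.
u_3 = 0.022004 × 0.541 + 0.012 = 0.023904.

Unemployment rate after three months ≈ 2.39%.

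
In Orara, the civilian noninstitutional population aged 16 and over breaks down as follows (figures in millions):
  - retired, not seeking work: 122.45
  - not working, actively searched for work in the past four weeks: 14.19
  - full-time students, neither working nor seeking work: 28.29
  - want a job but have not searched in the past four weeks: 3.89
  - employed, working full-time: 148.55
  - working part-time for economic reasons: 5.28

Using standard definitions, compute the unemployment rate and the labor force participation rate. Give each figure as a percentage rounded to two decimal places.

Unemployment rate ≈ 8.45%; labor force participation rate ≈ 52.08%.

Employed = 148.55 + 5.28 = 153.83 million (anyone who worked, including part-time for economic reasons, counts as employed).
Unemployed = 14.19 million.
Labor force = 153.83 + 14.19 = 168.02 million.
Not in labor force = 122.45 + 28.29 + 3.89 = 154.63 million (those not working and not actively searching are outside the labor force — including those who want a job but have given up searching).
Civilian working-age population = 168.02 + 154.63 = 322.65 million.
Unemployment rate = 14.19 / 168.02 = 8.45%.
Labor force participation rate = 168.02 / 322.65 = 52.08%.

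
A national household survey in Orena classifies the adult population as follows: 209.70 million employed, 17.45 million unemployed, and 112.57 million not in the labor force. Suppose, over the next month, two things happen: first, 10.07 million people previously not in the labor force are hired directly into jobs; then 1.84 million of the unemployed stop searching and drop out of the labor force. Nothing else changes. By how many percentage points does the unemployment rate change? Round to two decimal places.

The unemployment rate changes by −1.05 percentage points.

Initially, labor force = 209.70 + 17.45 = 227.15 million, so u = 17.45/227.15 = 7.68%.
After the first change, employed and labor force both rise by 10.07; unemployed unchanged → E = 219.77, U = 17.45, labor force = 237.22 million.
After the second change, unemployed and labor force both fall by 1.84 → E = 219.77, U = 15.61, labor force = 235.38 million.
New unemployment rate = 15.61 / 235.38 = 6.63%.
Change = 6.63% − 7.68% = −1.05 percentage points.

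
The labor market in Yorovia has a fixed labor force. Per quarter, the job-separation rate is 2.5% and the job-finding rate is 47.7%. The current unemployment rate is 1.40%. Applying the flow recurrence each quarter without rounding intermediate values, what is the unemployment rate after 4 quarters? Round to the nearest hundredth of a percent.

With a fixed labor force, u_{t+1} = u_t + s·(1−u_t) − f·u_t = u_t·(1−s−f) + s.
Here 1−s−f = 0.498 and s = 0.025.
u_1 = 0.014000 × 0.498 + 0.025 = 0.031972.
u_2 = 0.031972 × 0.498 + 0.025 = 0.040922.
u_3 = 0.040922 × 0.498 + 0.025 = 0.045379.
u_4 = 0.045379 × 0.498 + 0.025 = 0.047599.

Unemployment rate after four quarters ≈ 4.76%.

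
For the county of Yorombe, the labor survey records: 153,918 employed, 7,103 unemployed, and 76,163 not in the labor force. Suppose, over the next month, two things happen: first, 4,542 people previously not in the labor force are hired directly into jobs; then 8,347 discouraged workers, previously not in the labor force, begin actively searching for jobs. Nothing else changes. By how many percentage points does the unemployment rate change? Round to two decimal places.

Initially, labor force = 153,918 + 7,103 = 161,021, so u = 7,103/161,021 = 4.41%.
After the first change, employed and labor force both rise by 4,542; unemployed unchanged → E = 158,460, U = 7,103, labor force = 165,563.
After the second change, unemployed and labor force both rise by 8,347 → E = 158,460, U = 15,450, labor force = 173,910.
New unemployment rate = 15,450 / 173,910 = 8.88%.
Change = 8.88% − 4.41% = +4.47 percentage points.

The unemployment rate changes by +4.47 percentage points.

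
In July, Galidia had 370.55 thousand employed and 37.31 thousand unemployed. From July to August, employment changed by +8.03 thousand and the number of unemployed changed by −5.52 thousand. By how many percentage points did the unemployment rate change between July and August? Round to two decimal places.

The unemployment rate changed by −1.40 percentage points.

July: labor force = 370.55 + 37.31 = 407.86; u = 37.31/407.86 = 9.15%.
August: labor force = 378.58 + 31.79 = 410.37; u = 31.79/410.37 = 7.75%.
Change = 7.75% − 9.15% = −1.40 pp.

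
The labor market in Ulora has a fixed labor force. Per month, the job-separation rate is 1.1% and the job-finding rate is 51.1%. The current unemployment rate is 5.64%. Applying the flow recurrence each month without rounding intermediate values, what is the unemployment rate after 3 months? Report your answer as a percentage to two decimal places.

With a fixed labor force, u_{t+1} = u_t + s·(1−u_t) − f·u_t = u_t·(1−s−f) + s.
Here 1−s−f = 0.478 and s = 0.011.
u_1 = 0.056400 × 0.478 + 0.011 = 0.037959.
u_2 = 0.037959 × 0.478 + 0.011 = 0.029144.
u_3 = 0.029144 × 0.478 + 0.011 = 0.024931.

Unemployment rate after three months ≈ 2.49%.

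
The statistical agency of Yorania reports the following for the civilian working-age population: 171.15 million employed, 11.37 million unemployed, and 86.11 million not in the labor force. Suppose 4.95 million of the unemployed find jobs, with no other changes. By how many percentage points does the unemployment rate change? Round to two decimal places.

The unemployment rate changes by −2.71 percentage points.

Initially, labor force = 171.15 + 11.37 = 182.52 million, so u = 11.37/182.52 = 6.23%.
After the change, unemployed falls and employed rises by 4.95; labor force unchanged → E = 176.10, U = 6.42, labor force = 182.52 million.
New unemployment rate = 6.42 / 182.52 = 3.52%.
Change = 3.52% − 6.23% = −2.71 percentage points.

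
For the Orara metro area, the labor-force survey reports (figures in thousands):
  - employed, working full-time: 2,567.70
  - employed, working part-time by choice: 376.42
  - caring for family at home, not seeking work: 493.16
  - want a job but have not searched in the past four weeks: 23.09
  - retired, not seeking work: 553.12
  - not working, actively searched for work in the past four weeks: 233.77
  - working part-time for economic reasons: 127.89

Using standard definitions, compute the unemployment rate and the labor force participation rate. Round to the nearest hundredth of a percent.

Unemployment rate ≈ 7.07%; labor force participation rate ≈ 75.56%.

Employed = 2,567.70 + 376.42 + 127.89 = 3,072.01 thousand (anyone who worked, including part-time for economic reasons, counts as employed).
Unemployed = 233.77 thousand.
Labor force = 3,072.01 + 233.77 = 3,305.78 thousand.
Not in labor force = 493.16 + 23.09 + 553.12 = 1,069.37 thousand (those not working and not actively searching are outside the labor force — including those who want a job but have given up searching).
Civilian working-age population = 3,305.78 + 1,069.37 = 4,375.15 thousand.
Unemployment rate = 233.77 / 3,305.78 = 7.07%.
Labor force participation rate = 3,305.78 / 4,375.15 = 75.56%.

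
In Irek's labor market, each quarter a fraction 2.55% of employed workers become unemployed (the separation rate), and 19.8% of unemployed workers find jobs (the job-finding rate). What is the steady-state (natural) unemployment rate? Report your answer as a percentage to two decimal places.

Steady-state unemployment rate ≈ 11.41%.

At steady state the flows balance: s·E = f·U, so U/(E+U) = s/(s+f).
u* = 2.55 / (2.55 + 19.8) = 2.55 / 22.35 = 11.41%.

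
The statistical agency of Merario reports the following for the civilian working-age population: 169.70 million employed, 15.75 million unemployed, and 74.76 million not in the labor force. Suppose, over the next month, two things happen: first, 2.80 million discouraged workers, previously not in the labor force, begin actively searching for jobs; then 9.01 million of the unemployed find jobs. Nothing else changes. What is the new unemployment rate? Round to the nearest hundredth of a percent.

Initially, labor force = 169.70 + 15.75 = 185.45 million, so u = 15.75/185.45 = 8.49%.
After the first change, unemployed and labor force both rise by 2.80 → E = 169.70, U = 18.55, labor force = 188.25 million.
After the second change, unemployed falls and employed rises by 9.01; labor force unchanged → E = 178.71, U = 9.54, labor force = 188.25 million.
New unemployment rate = 9.54 / 188.25 = 5.07%.

New unemployment rate ≈ 5.07%.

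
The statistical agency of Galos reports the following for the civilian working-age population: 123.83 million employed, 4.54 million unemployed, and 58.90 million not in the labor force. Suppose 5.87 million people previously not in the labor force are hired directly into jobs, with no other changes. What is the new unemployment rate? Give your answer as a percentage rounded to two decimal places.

New unemployment rate ≈ 3.38%.

Initially, labor force = 123.83 + 4.54 = 128.37 million, so u = 4.54/128.37 = 3.54%.
After the change, employed and labor force both rise by 5.87; unemployed unchanged → E = 129.70, U = 4.54, labor force = 134.24 million.
New unemployment rate = 4.54 / 134.24 = 3.38%.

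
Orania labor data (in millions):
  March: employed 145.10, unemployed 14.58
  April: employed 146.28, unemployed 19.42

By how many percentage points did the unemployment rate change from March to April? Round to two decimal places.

The unemployment rate changed by +2.59 percentage points.

March: labor force = 145.10 + 14.58 = 159.68; u = 14.58/159.68 = 9.13%.
April: labor force = 146.28 + 19.42 = 165.70; u = 19.42/165.70 = 11.72%.
Change = 11.72% − 9.13% = +2.59 pp.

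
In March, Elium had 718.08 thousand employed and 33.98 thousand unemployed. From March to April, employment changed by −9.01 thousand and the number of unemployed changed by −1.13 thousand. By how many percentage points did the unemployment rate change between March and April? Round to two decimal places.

The unemployment rate changed by −0.09 percentage points.

March: labor force = 718.08 + 33.98 = 752.06; u = 33.98/752.06 = 4.52%.
April: labor force = 709.07 + 32.85 = 741.92; u = 32.85/741.92 = 4.43%.
Change = 4.43% − 4.52% = −0.09 pp.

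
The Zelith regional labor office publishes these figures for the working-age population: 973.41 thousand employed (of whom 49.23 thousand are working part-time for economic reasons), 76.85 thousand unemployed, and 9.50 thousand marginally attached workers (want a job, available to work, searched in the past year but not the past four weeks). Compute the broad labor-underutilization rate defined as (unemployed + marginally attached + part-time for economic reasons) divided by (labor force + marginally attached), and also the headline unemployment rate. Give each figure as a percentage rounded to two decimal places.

Labor force = 973.41 + 76.85 = 1,050.26 thousand.
Numerator = 76.85 + 9.50 + 49.23 = 135.58 thousand.
Denominator = 1,050.26 + 9.50 = 1,059.76 thousand.
Broad rate = 135.58 / 1,059.76 = 12.79%.
Headline unemployment rate = 76.85 / 1,050.26 = 7.32%.

Broad underutilization rate ≈ 12.79%; headline unemployment rate ≈ 7.32%.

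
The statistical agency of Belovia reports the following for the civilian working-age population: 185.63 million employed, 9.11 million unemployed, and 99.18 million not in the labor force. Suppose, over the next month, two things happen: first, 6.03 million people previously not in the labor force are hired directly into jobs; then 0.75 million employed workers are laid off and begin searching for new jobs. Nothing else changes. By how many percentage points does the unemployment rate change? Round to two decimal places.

Initially, labor force = 185.63 + 9.11 = 194.74 million, so u = 9.11/194.74 = 4.68%.
After the first change, employed and labor force both rise by 6.03; unemployed unchanged → E = 191.66, U = 9.11, labor force = 200.77 million.
After the second change, employed falls and unemployed rises by 0.75; labor force unchanged → E = 190.91, U = 9.86, labor force = 200.77 million.
New unemployment rate = 9.86 / 200.77 = 4.91%.
Change = 4.91% − 4.68% = +0.23 percentage points.

The unemployment rate changes by +0.23 percentage points.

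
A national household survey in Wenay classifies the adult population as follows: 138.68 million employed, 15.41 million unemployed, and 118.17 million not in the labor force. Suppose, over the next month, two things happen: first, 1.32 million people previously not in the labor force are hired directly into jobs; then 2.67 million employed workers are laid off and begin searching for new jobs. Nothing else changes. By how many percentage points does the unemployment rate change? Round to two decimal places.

The unemployment rate changes by +1.63 percentage points.

Initially, labor force = 138.68 + 15.41 = 154.09 million, so u = 15.41/154.09 = 10.00%.
After the first change, employed and labor force both rise by 1.32; unemployed unchanged → E = 140.00, U = 15.41, labor force = 155.41 million.
After the second change, employed falls and unemployed rises by 2.67; labor force unchanged → E = 137.33, U = 18.08, labor force = 155.41 million.
New unemployment rate = 18.08 / 155.41 = 11.63%.
Change = 11.63% − 10.00% = +1.63 percentage points.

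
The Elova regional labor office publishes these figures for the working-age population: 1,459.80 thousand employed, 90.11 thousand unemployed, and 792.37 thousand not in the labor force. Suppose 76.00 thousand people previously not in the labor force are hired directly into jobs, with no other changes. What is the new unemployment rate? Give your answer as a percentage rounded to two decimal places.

New unemployment rate ≈ 5.54%.

Initially, labor force = 1,459.80 + 90.11 = 1,549.91 thousand, so u = 90.11/1,549.91 = 5.81%.
After the change, employed and labor force both rise by 76.00; unemployed unchanged → E = 1,535.80, U = 90.11, labor force = 1,625.91 thousand.
New unemployment rate = 90.11 / 1,625.91 = 5.54%.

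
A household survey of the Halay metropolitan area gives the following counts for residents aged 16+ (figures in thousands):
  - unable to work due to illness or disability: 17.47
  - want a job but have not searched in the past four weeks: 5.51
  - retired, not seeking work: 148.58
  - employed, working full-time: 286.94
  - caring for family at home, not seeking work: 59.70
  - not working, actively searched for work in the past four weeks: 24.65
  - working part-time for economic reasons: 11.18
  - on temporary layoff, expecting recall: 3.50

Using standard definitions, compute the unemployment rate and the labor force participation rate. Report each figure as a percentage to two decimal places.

Employed = 286.94 + 11.18 = 298.12 thousand (anyone who worked, including part-time for economic reasons, counts as employed).
Unemployed = 24.65 + 3.50 = 28.15 thousand (jobless and actively searching, or on temporary layoff).
Labor force = 298.12 + 28.15 = 326.27 thousand.
Not in labor force = 17.47 + 5.51 + 148.58 + 59.70 = 231.26 thousand (those not working and not actively searching are outside the labor force — including those who want a job but have given up searching).
Civilian working-age population = 326.27 + 231.26 = 557.53 thousand.
Unemployment rate = 28.15 / 326.27 = 8.63%.
Labor force participation rate = 326.27 / 557.53 = 58.52%.

Unemployment rate ≈ 8.63%; labor force participation rate ≈ 58.52%.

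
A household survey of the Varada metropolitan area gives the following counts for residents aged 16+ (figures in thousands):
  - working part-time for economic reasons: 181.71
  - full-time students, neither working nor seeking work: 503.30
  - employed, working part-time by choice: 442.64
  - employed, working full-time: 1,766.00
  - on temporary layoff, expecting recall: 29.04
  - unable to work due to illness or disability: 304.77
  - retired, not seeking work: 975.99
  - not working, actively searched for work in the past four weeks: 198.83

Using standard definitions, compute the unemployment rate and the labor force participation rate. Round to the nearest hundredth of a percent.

Employed = 181.71 + 442.64 + 1,766.00 = 2,390.35 thousand (anyone who worked, including part-time for economic reasons, counts as employed).
Unemployed = 29.04 + 198.83 = 227.87 thousand (jobless and actively searching, or on temporary layoff).
Labor force = 2,390.35 + 227.87 = 2,618.22 thousand.
Not in labor force = 503.30 + 304.77 + 975.99 = 1,784.06 thousand (those not working and not actively searching are outside the labor force).
Civilian working-age population = 2,618.22 + 1,784.06 = 4,402.28 thousand.
Unemployment rate = 227.87 / 2,618.22 = 8.70%.
Labor force participation rate = 2,618.22 / 4,402.28 = 59.47%.

Unemployment rate ≈ 8.70%; labor force participation rate ≈ 59.47%.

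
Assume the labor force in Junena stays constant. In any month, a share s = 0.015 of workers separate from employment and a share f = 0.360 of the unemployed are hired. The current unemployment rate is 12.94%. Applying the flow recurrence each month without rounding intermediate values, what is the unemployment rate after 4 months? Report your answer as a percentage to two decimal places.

With a fixed labor force, u_{t+1} = u_t + s·(1−u_t) − f·u_t = u_t·(1−s−f) + s.
Here 1−s−f = 0.625 and s = 0.015.
u_1 = 0.129400 × 0.625 + 0.015 = 0.095875.
u_2 = 0.095875 × 0.625 + 0.015 = 0.074922.
u_3 = 0.074922 × 0.625 + 0.015 = 0.061826.
u_4 = 0.061826 × 0.625 + 0.015 = 0.053641.

Unemployment rate after four months ≈ 5.36%.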